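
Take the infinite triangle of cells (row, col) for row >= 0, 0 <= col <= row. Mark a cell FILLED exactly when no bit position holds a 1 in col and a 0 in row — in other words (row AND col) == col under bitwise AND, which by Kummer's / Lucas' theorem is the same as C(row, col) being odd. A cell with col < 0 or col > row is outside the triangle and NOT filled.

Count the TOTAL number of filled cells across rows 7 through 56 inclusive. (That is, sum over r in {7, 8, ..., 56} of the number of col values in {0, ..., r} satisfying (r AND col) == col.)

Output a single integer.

r7=111 pc3: +8 =8
r8=1000 pc1: +2 =10
r9=1001 pc2: +4 =14
r10=1010 pc2: +4 =18
r11=1011 pc3: +8 =26
r12=1100 pc2: +4 =30
r13=1101 pc3: +8 =38
r14=1110 pc3: +8 =46
r15=1111 pc4: +16 =62
r16=10000 pc1: +2 =64
r17=10001 pc2: +4 =68
r18=10010 pc2: +4 =72
r19=10011 pc3: +8 =80
r20=10100 pc2: +4 =84
r21=10101 pc3: +8 =92
r22=10110 pc3: +8 =100
r23=10111 pc4: +16 =116
r24=11000 pc2: +4 =120
r25=11001 pc3: +8 =128
r26=11010 pc3: +8 =136
r27=11011 pc4: +16 =152
r28=11100 pc3: +8 =160
r29=11101 pc4: +16 =176
r30=11110 pc4: +16 =192
r31=11111 pc5: +32 =224
r32=100000 pc1: +2 =226
r33=100001 pc2: +4 =230
r34=100010 pc2: +4 =234
r35=100011 pc3: +8 =242
r36=100100 pc2: +4 =246
r37=100101 pc3: +8 =254
r38=100110 pc3: +8 =262
r39=100111 pc4: +16 =278
r40=101000 pc2: +4 =282
r41=101001 pc3: +8 =290
r42=101010 pc3: +8 =298
r43=101011 pc4: +16 =314
r44=101100 pc3: +8 =322
r45=101101 pc4: +16 =338
r46=101110 pc4: +16 =354
r47=101111 pc5: +32 =386
r48=110000 pc2: +4 =390
r49=110001 pc3: +8 =398
r50=110010 pc3: +8 =406
r51=110011 pc4: +16 =422
r52=110100 pc3: +8 =430
r53=110101 pc4: +16 =446
r54=110110 pc4: +16 =462
r55=110111 pc5: +32 =494
r56=111000 pc3: +8 =502

Answer: 502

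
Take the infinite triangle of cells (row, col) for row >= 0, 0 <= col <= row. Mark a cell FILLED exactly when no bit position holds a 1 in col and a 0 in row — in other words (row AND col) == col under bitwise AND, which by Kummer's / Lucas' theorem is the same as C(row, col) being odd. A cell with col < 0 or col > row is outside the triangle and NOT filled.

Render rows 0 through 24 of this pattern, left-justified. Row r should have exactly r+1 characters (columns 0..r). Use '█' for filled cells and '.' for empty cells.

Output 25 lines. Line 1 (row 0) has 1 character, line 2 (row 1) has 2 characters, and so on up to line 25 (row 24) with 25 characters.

r0=0: █
r1=1: ██
r2=10: █.█
r3=11: ████
r4=100: █...█
r5=101: ██..██
r6=110: █.█.█.█
r7=111: ████████
r8=1000: █.......█
r9=1001: ██......██
r10=1010: █.█.....█.█
r11=1011: ████....████
r12=1100: █...█...█...█
r13=1101: ██..██..██..██
r14=1110: █.█.█.█.█.█.█.█
r15=1111: ████████████████
r16=10000: █...............█
r17=10001: ██..............██
r18=10010: █.█.............█.█
r19=10011: ████............████
r20=10100: █...█...........█...█
r21=10101: ██..██..........██..██
r22=10110: █.█.█.█.........█.█.█.█
r23=10111: ████████........████████
r24=11000: █.......█.......█.......█

Answer: █
██
█.█
████
█...█
██..██
█.█.█.█
████████
█.......█
██......██
█.█.....█.█
████....████
█...█...█...█
██..██..██..██
█.█.█.█.█.█.█.█
████████████████
█...............█
██..............██
█.█.............█.█
████............████
█...█...........█...█
██..██..........██..██
█.█.█.█.........█.█.█.█
████████........████████
█.......█.......█.......█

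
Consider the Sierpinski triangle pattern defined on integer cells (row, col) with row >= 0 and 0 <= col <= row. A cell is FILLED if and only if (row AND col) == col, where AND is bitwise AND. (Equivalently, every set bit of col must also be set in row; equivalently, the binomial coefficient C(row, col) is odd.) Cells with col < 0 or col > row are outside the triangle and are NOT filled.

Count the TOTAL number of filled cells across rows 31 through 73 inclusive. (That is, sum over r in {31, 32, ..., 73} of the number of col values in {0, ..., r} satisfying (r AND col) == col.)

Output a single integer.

Answer: 584

Derivation:
r31=11111 pc5: +32 =32
r32=100000 pc1: +2 =34
r33=100001 pc2: +4 =38
r34=100010 pc2: +4 =42
r35=100011 pc3: +8 =50
r36=100100 pc2: +4 =54
r37=100101 pc3: +8 =62
r38=100110 pc3: +8 =70
r39=100111 pc4: +16 =86
r40=101000 pc2: +4 =90
r41=101001 pc3: +8 =98
r42=101010 pc3: +8 =106
r43=101011 pc4: +16 =122
r44=101100 pc3: +8 =130
r45=101101 pc4: +16 =146
r46=101110 pc4: +16 =162
r47=101111 pc5: +32 =194
r48=110000 pc2: +4 =198
r49=110001 pc3: +8 =206
r50=110010 pc3: +8 =214
r51=110011 pc4: +16 =230
r52=110100 pc3: +8 =238
r53=110101 pc4: +16 =254
r54=110110 pc4: +16 =270
r55=110111 pc5: +32 =302
r56=111000 pc3: +8 =310
r57=111001 pc4: +16 =326
r58=111010 pc4: +16 =342
r59=111011 pc5: +32 =374
r60=111100 pc4: +16 =390
r61=111101 pc5: +32 =422
r62=111110 pc5: +32 =454
r63=111111 pc6: +64 =518
r64=1000000 pc1: +2 =520
r65=1000001 pc2: +4 =524
r66=1000010 pc2: +4 =528
r67=1000011 pc3: +8 =536
r68=1000100 pc2: +4 =540
r69=1000101 pc3: +8 =548
r70=1000110 pc3: +8 =556
r71=1000111 pc4: +16 =572
r72=1001000 pc2: +4 =576
r73=1001001 pc3: +8 =584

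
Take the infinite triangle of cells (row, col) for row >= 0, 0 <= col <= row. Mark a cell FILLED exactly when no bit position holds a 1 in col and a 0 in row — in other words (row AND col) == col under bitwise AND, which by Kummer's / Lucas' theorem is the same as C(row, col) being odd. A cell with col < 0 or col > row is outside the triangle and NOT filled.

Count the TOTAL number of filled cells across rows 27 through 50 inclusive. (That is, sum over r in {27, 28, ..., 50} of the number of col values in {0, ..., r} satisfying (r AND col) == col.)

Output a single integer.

Answer: 270

Derivation:
r27=11011 pc4: +16 =16
r28=11100 pc3: +8 =24
r29=11101 pc4: +16 =40
r30=11110 pc4: +16 =56
r31=11111 pc5: +32 =88
r32=100000 pc1: +2 =90
r33=100001 pc2: +4 =94
r34=100010 pc2: +4 =98
r35=100011 pc3: +8 =106
r36=100100 pc2: +4 =110
r37=100101 pc3: +8 =118
r38=100110 pc3: +8 =126
r39=100111 pc4: +16 =142
r40=101000 pc2: +4 =146
r41=101001 pc3: +8 =154
r42=101010 pc3: +8 =162
r43=101011 pc4: +16 =178
r44=101100 pc3: +8 =186
r45=101101 pc4: +16 =202
r46=101110 pc4: +16 =218
r47=101111 pc5: +32 =250
r48=110000 pc2: +4 =254
r49=110001 pc3: +8 =262
r50=110010 pc3: +8 =270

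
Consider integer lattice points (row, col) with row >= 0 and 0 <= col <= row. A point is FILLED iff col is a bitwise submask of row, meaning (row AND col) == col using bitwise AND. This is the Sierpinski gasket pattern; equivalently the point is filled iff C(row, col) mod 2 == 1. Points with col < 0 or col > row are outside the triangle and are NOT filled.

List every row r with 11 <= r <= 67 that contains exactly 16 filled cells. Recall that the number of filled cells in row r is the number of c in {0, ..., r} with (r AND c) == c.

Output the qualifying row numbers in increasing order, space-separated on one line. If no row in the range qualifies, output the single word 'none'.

Answer: 15 23 27 29 30 39 43 45 46 51 53 54 57 58 60

Derivation:
Row r has 2^popcount(r) filled cells, so we need popcount(r) = log2(16) = 4.
Scan r = 11..67 and keep those with exactly 4 one-bits:
r=11=1011 popcount=3 -> skip
r=12=1100 popcount=2 -> skip
r=13=1101 popcount=3 -> skip
r=14=1110 popcount=3 -> skip
r=15=1111 popcount=4 -> KEEP
r=16=10000 popcount=1 -> skip
r=17=10001 popcount=2 -> skip
r=18=10010 popcount=2 -> skip
r=19=10011 popcount=3 -> skip
r=20=10100 popcount=2 -> skip
r=21=10101 popcount=3 -> skip
r=22=10110 popcount=3 -> skip
r=23=10111 popcount=4 -> KEEP
r=24=11000 popcount=2 -> skip
r=25=11001 popcount=3 -> skip
r=26=11010 popcount=3 -> skip
r=27=11011 popcount=4 -> KEEP
r=28=11100 popcount=3 -> skip
r=29=11101 popcount=4 -> KEEP
r=30=11110 popcount=4 -> KEEP
r=31=11111 popcount=5 -> skip
r=32=100000 popcount=1 -> skip
r=33=100001 popcount=2 -> skip
r=34=100010 popcount=2 -> skip
r=35=100011 popcount=3 -> skip
r=36=100100 popcount=2 -> skip
r=37=100101 popcount=3 -> skip
r=38=100110 popcount=3 -> skip
r=39=100111 popcount=4 -> KEEP
r=40=101000 popcount=2 -> skip
r=41=101001 popcount=3 -> skip
r=42=101010 popcount=3 -> skip
r=43=101011 popcount=4 -> KEEP
r=44=101100 popcount=3 -> skip
r=45=101101 popcount=4 -> KEEP
r=46=101110 popcount=4 -> KEEP
r=47=101111 popcount=5 -> skip
r=48=110000 popcount=2 -> skip
r=49=110001 popcount=3 -> skip
r=50=110010 popcount=3 -> skip
r=51=110011 popcount=4 -> KEEP
r=52=110100 popcount=3 -> skip
r=53=110101 popcount=4 -> KEEP
r=54=110110 popcount=4 -> KEEP
r=55=110111 popcount=5 -> skip
r=56=111000 popcount=3 -> skip
r=57=111001 popcount=4 -> KEEP
r=58=111010 popcount=4 -> KEEP
r=59=111011 popcount=5 -> skip
r=60=111100 popcount=4 -> KEEP
r=61=111101 popcount=5 -> skip
r=62=111110 popcount=5 -> skip
r=63=111111 popcount=6 -> skip
r=64=1000000 popcount=1 -> skip
r=65=1000001 popcount=2 -> skip
r=66=1000010 popcount=2 -> skip
r=67=1000011 popcount=3 -> skip
Kept rows: 15 23 27 29 30 39 43 45 46 51 53 54 57 58 60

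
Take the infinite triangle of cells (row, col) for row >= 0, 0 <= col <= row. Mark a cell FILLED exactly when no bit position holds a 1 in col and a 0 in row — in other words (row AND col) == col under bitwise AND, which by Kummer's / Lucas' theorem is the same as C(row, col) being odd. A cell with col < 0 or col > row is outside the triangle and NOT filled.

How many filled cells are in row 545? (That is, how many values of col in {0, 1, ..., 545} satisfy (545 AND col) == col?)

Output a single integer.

Answer: 8

Derivation:
545 in binary = 1000100001
popcount(545) = number of 1-bits in 1000100001 = 3
A col c satisfies (545 AND c) == c iff every set bit of c is also set in 545; each of the 3 set bits of 545 can independently be on or off in c.
count = 2^3 = 8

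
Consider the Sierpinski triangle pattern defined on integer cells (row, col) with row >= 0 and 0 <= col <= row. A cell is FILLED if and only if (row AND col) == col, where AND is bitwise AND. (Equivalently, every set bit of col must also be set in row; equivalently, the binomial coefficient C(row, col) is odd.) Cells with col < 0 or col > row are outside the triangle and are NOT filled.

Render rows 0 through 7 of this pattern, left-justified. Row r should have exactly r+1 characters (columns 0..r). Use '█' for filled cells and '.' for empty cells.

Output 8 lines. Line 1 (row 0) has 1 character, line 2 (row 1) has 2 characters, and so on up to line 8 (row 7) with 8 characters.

Answer: █
██
█.█
████
█...█
██..██
█.█.█.█
████████

Derivation:
r0=0: █
r1=1: ██
r2=10: █.█
r3=11: ████
r4=100: █...█
r5=101: ██..██
r6=110: █.█.█.█
r7=111: ████████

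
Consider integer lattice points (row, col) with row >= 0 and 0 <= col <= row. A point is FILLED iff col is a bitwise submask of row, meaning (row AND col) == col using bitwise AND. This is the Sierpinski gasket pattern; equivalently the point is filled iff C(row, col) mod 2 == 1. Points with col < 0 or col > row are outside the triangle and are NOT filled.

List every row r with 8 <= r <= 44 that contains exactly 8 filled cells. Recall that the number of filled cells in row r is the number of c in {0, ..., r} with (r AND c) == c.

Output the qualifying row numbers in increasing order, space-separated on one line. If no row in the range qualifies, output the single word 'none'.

Answer: 11 13 14 19 21 22 25 26 28 35 37 38 41 42 44

Derivation:
Row r has 2^popcount(r) filled cells, so we need popcount(r) = log2(8) = 3.
Scan r = 8..44 and keep those with exactly 3 one-bits:
r=8=1000 popcount=1 -> skip
r=9=1001 popcount=2 -> skip
r=10=1010 popcount=2 -> skip
r=11=1011 popcount=3 -> KEEP
r=12=1100 popcount=2 -> skip
r=13=1101 popcount=3 -> KEEP
r=14=1110 popcount=3 -> KEEP
r=15=1111 popcount=4 -> skip
r=16=10000 popcount=1 -> skip
r=17=10001 popcount=2 -> skip
r=18=10010 popcount=2 -> skip
r=19=10011 popcount=3 -> KEEP
r=20=10100 popcount=2 -> skip
r=21=10101 popcount=3 -> KEEP
r=22=10110 popcount=3 -> KEEP
r=23=10111 popcount=4 -> skip
r=24=11000 popcount=2 -> skip
r=25=11001 popcount=3 -> KEEP
r=26=11010 popcount=3 -> KEEP
r=27=11011 popcount=4 -> skip
r=28=11100 popcount=3 -> KEEP
r=29=11101 popcount=4 -> skip
r=30=11110 popcount=4 -> skip
r=31=11111 popcount=5 -> skip
r=32=100000 popcount=1 -> skip
r=33=100001 popcount=2 -> skip
r=34=100010 popcount=2 -> skip
r=35=100011 popcount=3 -> KEEP
r=36=100100 popcount=2 -> skip
r=37=100101 popcount=3 -> KEEP
r=38=100110 popcount=3 -> KEEP
r=39=100111 popcount=4 -> skip
r=40=101000 popcount=2 -> skip
r=41=101001 popcount=3 -> KEEP
r=42=101010 popcount=3 -> KEEP
r=43=101011 popcount=4 -> skip
r=44=101100 popcount=3 -> KEEP
Kept rows: 11 13 14 19 21 22 25 26 28 35 37 38 41 42 44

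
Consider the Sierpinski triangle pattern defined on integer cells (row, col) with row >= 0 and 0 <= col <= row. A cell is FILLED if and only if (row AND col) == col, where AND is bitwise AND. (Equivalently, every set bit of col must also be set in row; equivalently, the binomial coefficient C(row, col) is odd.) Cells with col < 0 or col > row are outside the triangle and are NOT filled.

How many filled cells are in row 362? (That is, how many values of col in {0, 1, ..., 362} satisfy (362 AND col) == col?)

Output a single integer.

Answer: 32

Derivation:
362 in binary = 101101010
popcount(362) = number of 1-bits in 101101010 = 5
A col c satisfies (362 AND c) == c iff every set bit of c is also set in 362; each of the 5 set bits of 362 can independently be on or off in c.
count = 2^5 = 32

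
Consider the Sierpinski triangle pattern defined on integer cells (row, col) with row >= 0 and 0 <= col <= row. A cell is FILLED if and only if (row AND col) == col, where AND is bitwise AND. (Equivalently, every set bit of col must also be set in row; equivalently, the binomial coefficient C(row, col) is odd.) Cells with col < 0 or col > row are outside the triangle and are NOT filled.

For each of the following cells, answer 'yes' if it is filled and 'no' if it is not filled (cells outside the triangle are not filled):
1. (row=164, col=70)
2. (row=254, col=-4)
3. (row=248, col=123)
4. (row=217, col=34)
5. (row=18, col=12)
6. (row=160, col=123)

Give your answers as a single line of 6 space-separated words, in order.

(164,70): row=0b10100100, col=0b1000110, row AND col = 0b100 = 4; 4 != 70 -> empty
(254,-4): col outside [0, 254] -> not filled
(248,123): row=0b11111000, col=0b1111011, row AND col = 0b1111000 = 120; 120 != 123 -> empty
(217,34): row=0b11011001, col=0b100010, row AND col = 0b0 = 0; 0 != 34 -> empty
(18,12): row=0b10010, col=0b1100, row AND col = 0b0 = 0; 0 != 12 -> empty
(160,123): row=0b10100000, col=0b1111011, row AND col = 0b100000 = 32; 32 != 123 -> empty

Answer: no no no no no no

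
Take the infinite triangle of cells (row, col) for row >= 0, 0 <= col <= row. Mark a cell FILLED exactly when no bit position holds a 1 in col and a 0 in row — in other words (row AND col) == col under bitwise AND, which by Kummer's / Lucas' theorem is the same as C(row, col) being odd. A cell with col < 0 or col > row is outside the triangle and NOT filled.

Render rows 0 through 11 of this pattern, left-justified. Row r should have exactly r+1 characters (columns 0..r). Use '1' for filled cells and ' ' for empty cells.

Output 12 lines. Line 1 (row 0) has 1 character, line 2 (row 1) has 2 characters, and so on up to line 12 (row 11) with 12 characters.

r0=0: 1
r1=1: 11
r2=10: 1 1
r3=11: 1111
r4=100: 1   1
r5=101: 11  11
r6=110: 1 1 1 1
r7=111: 11111111
r8=1000: 1       1
r9=1001: 11      11
r10=1010: 1 1     1 1
r11=1011: 1111    1111

Answer: 1
11
1 1
1111
1   1
11  11
1 1 1 1
11111111
1       1
11      11
1 1     1 1
1111    1111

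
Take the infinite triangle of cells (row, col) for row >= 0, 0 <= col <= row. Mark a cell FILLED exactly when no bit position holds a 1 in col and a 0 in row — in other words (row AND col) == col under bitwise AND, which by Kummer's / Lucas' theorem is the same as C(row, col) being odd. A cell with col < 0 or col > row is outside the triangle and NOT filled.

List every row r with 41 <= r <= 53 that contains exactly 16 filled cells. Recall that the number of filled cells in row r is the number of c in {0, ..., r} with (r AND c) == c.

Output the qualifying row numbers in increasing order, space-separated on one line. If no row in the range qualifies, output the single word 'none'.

Answer: 43 45 46 51 53

Derivation:
Row r has 2^popcount(r) filled cells, so we need popcount(r) = log2(16) = 4.
Scan r = 41..53 and keep those with exactly 4 one-bits:
r=41=101001 popcount=3 -> skip
r=42=101010 popcount=3 -> skip
r=43=101011 popcount=4 -> KEEP
r=44=101100 popcount=3 -> skip
r=45=101101 popcount=4 -> KEEP
r=46=101110 popcount=4 -> KEEP
r=47=101111 popcount=5 -> skip
r=48=110000 popcount=2 -> skip
r=49=110001 popcount=3 -> skip
r=50=110010 popcount=3 -> skip
r=51=110011 popcount=4 -> KEEP
r=52=110100 popcount=3 -> skip
r=53=110101 popcount=4 -> KEEP
Kept rows: 43 45 46 51 53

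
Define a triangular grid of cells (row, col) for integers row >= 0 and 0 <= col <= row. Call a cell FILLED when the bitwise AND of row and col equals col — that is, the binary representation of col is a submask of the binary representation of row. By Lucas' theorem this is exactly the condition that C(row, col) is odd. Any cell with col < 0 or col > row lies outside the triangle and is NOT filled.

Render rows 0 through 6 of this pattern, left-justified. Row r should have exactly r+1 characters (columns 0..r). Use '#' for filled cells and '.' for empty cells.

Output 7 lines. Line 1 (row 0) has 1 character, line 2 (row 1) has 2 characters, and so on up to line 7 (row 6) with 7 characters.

r0=0: #
r1=1: ##
r2=10: #.#
r3=11: ####
r4=100: #...#
r5=101: ##..##
r6=110: #.#.#.#

Answer: #
##
#.#
####
#...#
##..##
#.#.#.#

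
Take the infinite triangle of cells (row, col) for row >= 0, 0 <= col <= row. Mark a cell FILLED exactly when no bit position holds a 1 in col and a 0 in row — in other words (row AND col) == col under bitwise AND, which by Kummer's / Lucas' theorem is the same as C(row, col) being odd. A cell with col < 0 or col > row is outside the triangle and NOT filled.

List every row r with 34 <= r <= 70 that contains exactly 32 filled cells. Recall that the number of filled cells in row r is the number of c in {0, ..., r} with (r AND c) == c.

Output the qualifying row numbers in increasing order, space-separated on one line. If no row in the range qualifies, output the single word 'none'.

Row r has 2^popcount(r) filled cells, so we need popcount(r) = log2(32) = 5.
Scan r = 34..70 and keep those with exactly 5 one-bits:
r=34=100010 popcount=2 -> skip
r=35=100011 popcount=3 -> skip
r=36=100100 popcount=2 -> skip
r=37=100101 popcount=3 -> skip
r=38=100110 popcount=3 -> skip
r=39=100111 popcount=4 -> skip
r=40=101000 popcount=2 -> skip
r=41=101001 popcount=3 -> skip
r=42=101010 popcount=3 -> skip
r=43=101011 popcount=4 -> skip
r=44=101100 popcount=3 -> skip
r=45=101101 popcount=4 -> skip
r=46=101110 popcount=4 -> skip
r=47=101111 popcount=5 -> KEEP
r=48=110000 popcount=2 -> skip
r=49=110001 popcount=3 -> skip
r=50=110010 popcount=3 -> skip
r=51=110011 popcount=4 -> skip
r=52=110100 popcount=3 -> skip
r=53=110101 popcount=4 -> skip
r=54=110110 popcount=4 -> skip
r=55=110111 popcount=5 -> KEEP
r=56=111000 popcount=3 -> skip
r=57=111001 popcount=4 -> skip
r=58=111010 popcount=4 -> skip
r=59=111011 popcount=5 -> KEEP
r=60=111100 popcount=4 -> skip
r=61=111101 popcount=5 -> KEEP
r=62=111110 popcount=5 -> KEEP
r=63=111111 popcount=6 -> skip
r=64=1000000 popcount=1 -> skip
r=65=1000001 popcount=2 -> skip
r=66=1000010 popcount=2 -> skip
r=67=1000011 popcount=3 -> skip
r=68=1000100 popcount=2 -> skip
r=69=1000101 popcount=3 -> skip
r=70=1000110 popcount=3 -> skip
Kept rows: 47 55 59 61 62

Answer: 47 55 59 61 62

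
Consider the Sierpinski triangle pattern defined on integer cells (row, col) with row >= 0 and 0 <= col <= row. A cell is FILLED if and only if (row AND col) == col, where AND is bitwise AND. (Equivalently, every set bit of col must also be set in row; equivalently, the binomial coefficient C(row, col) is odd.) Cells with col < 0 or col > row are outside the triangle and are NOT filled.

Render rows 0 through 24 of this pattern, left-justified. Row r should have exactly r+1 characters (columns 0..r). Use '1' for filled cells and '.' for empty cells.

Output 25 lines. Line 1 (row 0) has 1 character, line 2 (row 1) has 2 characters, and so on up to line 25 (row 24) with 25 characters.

Answer: 1
11
1.1
1111
1...1
11..11
1.1.1.1
11111111
1.......1
11......11
1.1.....1.1
1111....1111
1...1...1...1
11..11..11..11
1.1.1.1.1.1.1.1
1111111111111111
1...............1
11..............11
1.1.............1.1
1111............1111
1...1...........1...1
11..11..........11..11
1.1.1.1.........1.1.1.1
11111111........11111111
1.......1.......1.......1

Derivation:
r0=0: 1
r1=1: 11
r2=10: 1.1
r3=11: 1111
r4=100: 1...1
r5=101: 11..11
r6=110: 1.1.1.1
r7=111: 11111111
r8=1000: 1.......1
r9=1001: 11......11
r10=1010: 1.1.....1.1
r11=1011: 1111....1111
r12=1100: 1...1...1...1
r13=1101: 11..11..11..11
r14=1110: 1.1.1.1.1.1.1.1
r15=1111: 1111111111111111
r16=10000: 1...............1
r17=10001: 11..............11
r18=10010: 1.1.............1.1
r19=10011: 1111............1111
r20=10100: 1...1...........1...1
r21=10101: 11..11..........11..11
r22=10110: 1.1.1.1.........1.1.1.1
r23=10111: 11111111........11111111
r24=11000: 1.......1.......1.......1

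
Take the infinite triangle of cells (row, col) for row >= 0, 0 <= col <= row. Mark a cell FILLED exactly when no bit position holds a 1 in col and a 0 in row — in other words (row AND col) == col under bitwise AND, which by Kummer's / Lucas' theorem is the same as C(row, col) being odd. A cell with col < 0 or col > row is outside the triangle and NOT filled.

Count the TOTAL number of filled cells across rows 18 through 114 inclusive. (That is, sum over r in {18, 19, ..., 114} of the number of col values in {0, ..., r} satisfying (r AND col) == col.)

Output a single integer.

Answer: 1492

Derivation:
r18=10010 pc2: +4 =4
r19=10011 pc3: +8 =12
r20=10100 pc2: +4 =16
r21=10101 pc3: +8 =24
r22=10110 pc3: +8 =32
r23=10111 pc4: +16 =48
r24=11000 pc2: +4 =52
r25=11001 pc3: +8 =60
r26=11010 pc3: +8 =68
r27=11011 pc4: +16 =84
r28=11100 pc3: +8 =92
r29=11101 pc4: +16 =108
r30=11110 pc4: +16 =124
r31=11111 pc5: +32 =156
r32=100000 pc1: +2 =158
r33=100001 pc2: +4 =162
r34=100010 pc2: +4 =166
r35=100011 pc3: +8 =174
r36=100100 pc2: +4 =178
r37=100101 pc3: +8 =186
r38=100110 pc3: +8 =194
r39=100111 pc4: +16 =210
r40=101000 pc2: +4 =214
r41=101001 pc3: +8 =222
r42=101010 pc3: +8 =230
r43=101011 pc4: +16 =246
r44=101100 pc3: +8 =254
r45=101101 pc4: +16 =270
r46=101110 pc4: +16 =286
r47=101111 pc5: +32 =318
r48=110000 pc2: +4 =322
r49=110001 pc3: +8 =330
r50=110010 pc3: +8 =338
r51=110011 pc4: +16 =354
r52=110100 pc3: +8 =362
r53=110101 pc4: +16 =378
r54=110110 pc4: +16 =394
r55=110111 pc5: +32 =426
r56=111000 pc3: +8 =434
r57=111001 pc4: +16 =450
r58=111010 pc4: +16 =466
r59=111011 pc5: +32 =498
r60=111100 pc4: +16 =514
r61=111101 pc5: +32 =546
r62=111110 pc5: +32 =578
r63=111111 pc6: +64 =642
r64=1000000 pc1: +2 =644
r65=1000001 pc2: +4 =648
r66=1000010 pc2: +4 =652
r67=1000011 pc3: +8 =660
r68=1000100 pc2: +4 =664
r69=1000101 pc3: +8 =672
r70=1000110 pc3: +8 =680
r71=1000111 pc4: +16 =696
r72=1001000 pc2: +4 =700
r73=1001001 pc3: +8 =708
r74=1001010 pc3: +8 =716
r75=1001011 pc4: +16 =732
r76=1001100 pc3: +8 =740
r77=1001101 pc4: +16 =756
r78=1001110 pc4: +16 =772
r79=1001111 pc5: +32 =804
r80=1010000 pc2: +4 =808
r81=1010001 pc3: +8 =816
r82=1010010 pc3: +8 =824
r83=1010011 pc4: +16 =840
r84=1010100 pc3: +8 =848
r85=1010101 pc4: +16 =864
r86=1010110 pc4: +16 =880
r87=1010111 pc5: +32 =912
r88=1011000 pc3: +8 =920
r89=1011001 pc4: +16 =936
r90=1011010 pc4: +16 =952
r91=1011011 pc5: +32 =984
r92=1011100 pc4: +16 =1000
r93=1011101 pc5: +32 =1032
r94=1011110 pc5: +32 =1064
r95=1011111 pc6: +64 =1128
r96=1100000 pc2: +4 =1132
r97=1100001 pc3: +8 =1140
r98=1100010 pc3: +8 =1148
r99=1100011 pc4: +16 =1164
r100=1100100 pc3: +8 =1172
r101=1100101 pc4: +16 =1188
r102=1100110 pc4: +16 =1204
r103=1100111 pc5: +32 =1236
r104=1101000 pc3: +8 =1244
r105=1101001 pc4: +16 =1260
r106=1101010 pc4: +16 =1276
r107=1101011 pc5: +32 =1308
r108=1101100 pc4: +16 =1324
r109=1101101 pc5: +32 =1356
r110=1101110 pc5: +32 =1388
r111=1101111 pc6: +64 =1452
r112=1110000 pc3: +8 =1460
r113=1110001 pc4: +16 =1476
r114=1110010 pc4: +16 =1492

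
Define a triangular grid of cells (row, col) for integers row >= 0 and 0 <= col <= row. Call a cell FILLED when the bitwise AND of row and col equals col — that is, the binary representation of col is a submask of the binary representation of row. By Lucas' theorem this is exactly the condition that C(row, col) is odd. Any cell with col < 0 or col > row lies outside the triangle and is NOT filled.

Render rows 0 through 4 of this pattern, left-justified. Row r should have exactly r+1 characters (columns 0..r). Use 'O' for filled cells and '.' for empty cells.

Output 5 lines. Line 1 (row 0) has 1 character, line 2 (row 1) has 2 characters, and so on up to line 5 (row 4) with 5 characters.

r0=0: O
r1=1: OO
r2=10: O.O
r3=11: OOOO
r4=100: O...O

Answer: O
OO
O.O
OOOO
O...O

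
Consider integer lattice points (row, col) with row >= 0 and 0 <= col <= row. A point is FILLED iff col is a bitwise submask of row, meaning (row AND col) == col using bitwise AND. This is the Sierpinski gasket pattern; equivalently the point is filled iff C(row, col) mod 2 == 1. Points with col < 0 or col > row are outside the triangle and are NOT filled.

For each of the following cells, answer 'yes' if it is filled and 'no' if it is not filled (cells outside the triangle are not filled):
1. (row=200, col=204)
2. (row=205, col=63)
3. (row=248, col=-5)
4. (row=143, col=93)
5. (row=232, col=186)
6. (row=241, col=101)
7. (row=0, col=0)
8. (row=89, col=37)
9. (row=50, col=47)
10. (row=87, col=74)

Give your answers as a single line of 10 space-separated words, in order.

(200,204): col outside [0, 200] -> not filled
(205,63): row=0b11001101, col=0b111111, row AND col = 0b1101 = 13; 13 != 63 -> empty
(248,-5): col outside [0, 248] -> not filled
(143,93): row=0b10001111, col=0b1011101, row AND col = 0b1101 = 13; 13 != 93 -> empty
(232,186): row=0b11101000, col=0b10111010, row AND col = 0b10101000 = 168; 168 != 186 -> empty
(241,101): row=0b11110001, col=0b1100101, row AND col = 0b1100001 = 97; 97 != 101 -> empty
(0,0): row=0b0, col=0b0, row AND col = 0b0 = 0; 0 == 0 -> filled
(89,37): row=0b1011001, col=0b100101, row AND col = 0b1 = 1; 1 != 37 -> empty
(50,47): row=0b110010, col=0b101111, row AND col = 0b100010 = 34; 34 != 47 -> empty
(87,74): row=0b1010111, col=0b1001010, row AND col = 0b1000010 = 66; 66 != 74 -> empty

Answer: no no no no no no yes no no no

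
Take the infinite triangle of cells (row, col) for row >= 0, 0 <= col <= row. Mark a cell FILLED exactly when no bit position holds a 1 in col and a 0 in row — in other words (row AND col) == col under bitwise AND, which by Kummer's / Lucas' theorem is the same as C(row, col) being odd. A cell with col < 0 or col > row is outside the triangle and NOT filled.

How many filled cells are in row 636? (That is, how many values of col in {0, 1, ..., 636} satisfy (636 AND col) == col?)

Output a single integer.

636 in binary = 1001111100
popcount(636) = number of 1-bits in 1001111100 = 6
A col c satisfies (636 AND c) == c iff every set bit of c is also set in 636; each of the 6 set bits of 636 can independently be on or off in c.
count = 2^6 = 64

Answer: 64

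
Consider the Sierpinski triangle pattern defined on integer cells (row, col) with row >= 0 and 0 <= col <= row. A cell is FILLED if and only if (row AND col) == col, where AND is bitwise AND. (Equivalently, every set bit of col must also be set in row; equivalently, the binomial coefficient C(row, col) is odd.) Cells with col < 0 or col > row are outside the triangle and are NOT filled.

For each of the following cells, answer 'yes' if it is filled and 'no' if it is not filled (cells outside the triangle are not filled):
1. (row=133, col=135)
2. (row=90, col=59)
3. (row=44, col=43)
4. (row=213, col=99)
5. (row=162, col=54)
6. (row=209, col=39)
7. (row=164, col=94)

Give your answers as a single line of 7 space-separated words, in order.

Answer: no no no no no no no

Derivation:
(133,135): col outside [0, 133] -> not filled
(90,59): row=0b1011010, col=0b111011, row AND col = 0b11010 = 26; 26 != 59 -> empty
(44,43): row=0b101100, col=0b101011, row AND col = 0b101000 = 40; 40 != 43 -> empty
(213,99): row=0b11010101, col=0b1100011, row AND col = 0b1000001 = 65; 65 != 99 -> empty
(162,54): row=0b10100010, col=0b110110, row AND col = 0b100010 = 34; 34 != 54 -> empty
(209,39): row=0b11010001, col=0b100111, row AND col = 0b1 = 1; 1 != 39 -> empty
(164,94): row=0b10100100, col=0b1011110, row AND col = 0b100 = 4; 4 != 94 -> empty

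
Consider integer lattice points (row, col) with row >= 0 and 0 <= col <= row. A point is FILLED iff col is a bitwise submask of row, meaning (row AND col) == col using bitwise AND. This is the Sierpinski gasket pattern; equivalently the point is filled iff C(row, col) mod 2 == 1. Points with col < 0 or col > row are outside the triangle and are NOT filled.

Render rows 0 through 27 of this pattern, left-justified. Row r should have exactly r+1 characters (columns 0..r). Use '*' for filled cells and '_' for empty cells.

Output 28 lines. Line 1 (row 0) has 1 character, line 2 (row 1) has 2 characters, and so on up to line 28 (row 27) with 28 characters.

r0=0: *
r1=1: **
r2=10: *_*
r3=11: ****
r4=100: *___*
r5=101: **__**
r6=110: *_*_*_*
r7=111: ********
r8=1000: *_______*
r9=1001: **______**
r10=1010: *_*_____*_*
r11=1011: ****____****
r12=1100: *___*___*___*
r13=1101: **__**__**__**
r14=1110: *_*_*_*_*_*_*_*
r15=1111: ****************
r16=10000: *_______________*
r17=10001: **______________**
r18=10010: *_*_____________*_*
r19=10011: ****____________****
r20=10100: *___*___________*___*
r21=10101: **__**__________**__**
r22=10110: *_*_*_*_________*_*_*_*
r23=10111: ********________********
r24=11000: *_______*_______*_______*
r25=11001: **______**______**______**
r26=11010: *_*_____*_*_____*_*_____*_*
r27=11011: ****____****____****____****

Answer: *
**
*_*
****
*___*
**__**
*_*_*_*
********
*_______*
**______**
*_*_____*_*
****____****
*___*___*___*
**__**__**__**
*_*_*_*_*_*_*_*
****************
*_______________*
**______________**
*_*_____________*_*
****____________****
*___*___________*___*
**__**__________**__**
*_*_*_*_________*_*_*_*
********________********
*_______*_______*_______*
**______**______**______**
*_*_____*_*_____*_*_____*_*
****____****____****____****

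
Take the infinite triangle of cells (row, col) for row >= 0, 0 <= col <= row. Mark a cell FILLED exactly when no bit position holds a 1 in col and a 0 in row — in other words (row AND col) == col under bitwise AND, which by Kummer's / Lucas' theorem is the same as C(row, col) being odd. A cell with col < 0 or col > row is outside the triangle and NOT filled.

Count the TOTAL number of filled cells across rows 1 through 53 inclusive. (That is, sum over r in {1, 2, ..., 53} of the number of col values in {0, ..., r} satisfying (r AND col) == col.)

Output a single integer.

Answer: 464

Derivation:
r1=1 pc1: +2 =2
r2=10 pc1: +2 =4
r3=11 pc2: +4 =8
r4=100 pc1: +2 =10
r5=101 pc2: +4 =14
r6=110 pc2: +4 =18
r7=111 pc3: +8 =26
r8=1000 pc1: +2 =28
r9=1001 pc2: +4 =32
r10=1010 pc2: +4 =36
r11=1011 pc3: +8 =44
r12=1100 pc2: +4 =48
r13=1101 pc3: +8 =56
r14=1110 pc3: +8 =64
r15=1111 pc4: +16 =80
r16=10000 pc1: +2 =82
r17=10001 pc2: +4 =86
r18=10010 pc2: +4 =90
r19=10011 pc3: +8 =98
r20=10100 pc2: +4 =102
r21=10101 pc3: +8 =110
r22=10110 pc3: +8 =118
r23=10111 pc4: +16 =134
r24=11000 pc2: +4 =138
r25=11001 pc3: +8 =146
r26=11010 pc3: +8 =154
r27=11011 pc4: +16 =170
r28=11100 pc3: +8 =178
r29=11101 pc4: +16 =194
r30=11110 pc4: +16 =210
r31=11111 pc5: +32 =242
r32=100000 pc1: +2 =244
r33=100001 pc2: +4 =248
r34=100010 pc2: +4 =252
r35=100011 pc3: +8 =260
r36=100100 pc2: +4 =264
r37=100101 pc3: +8 =272
r38=100110 pc3: +8 =280
r39=100111 pc4: +16 =296
r40=101000 pc2: +4 =300
r41=101001 pc3: +8 =308
r42=101010 pc3: +8 =316
r43=101011 pc4: +16 =332
r44=101100 pc3: +8 =340
r45=101101 pc4: +16 =356
r46=101110 pc4: +16 =372
r47=101111 pc5: +32 =404
r48=110000 pc2: +4 =408
r49=110001 pc3: +8 =416
r50=110010 pc3: +8 =424
r51=110011 pc4: +16 =440
r52=110100 pc3: +8 =448
r53=110101 pc4: +16 =464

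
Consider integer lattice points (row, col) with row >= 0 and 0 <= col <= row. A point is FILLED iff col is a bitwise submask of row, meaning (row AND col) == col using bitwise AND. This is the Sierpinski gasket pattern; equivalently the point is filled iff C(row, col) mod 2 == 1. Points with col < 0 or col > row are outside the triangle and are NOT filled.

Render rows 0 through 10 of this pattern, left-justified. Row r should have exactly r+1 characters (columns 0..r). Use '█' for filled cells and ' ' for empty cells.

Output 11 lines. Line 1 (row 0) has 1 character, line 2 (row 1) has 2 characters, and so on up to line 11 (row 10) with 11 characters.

Answer: █
██
█ █
████
█   █
██  ██
█ █ █ █
████████
█       █
██      ██
█ █     █ █

Derivation:
r0=0: █
r1=1: ██
r2=10: █ █
r3=11: ████
r4=100: █   █
r5=101: ██  ██
r6=110: █ █ █ █
r7=111: ████████
r8=1000: █       █
r9=1001: ██      ██
r10=1010: █ █     █ █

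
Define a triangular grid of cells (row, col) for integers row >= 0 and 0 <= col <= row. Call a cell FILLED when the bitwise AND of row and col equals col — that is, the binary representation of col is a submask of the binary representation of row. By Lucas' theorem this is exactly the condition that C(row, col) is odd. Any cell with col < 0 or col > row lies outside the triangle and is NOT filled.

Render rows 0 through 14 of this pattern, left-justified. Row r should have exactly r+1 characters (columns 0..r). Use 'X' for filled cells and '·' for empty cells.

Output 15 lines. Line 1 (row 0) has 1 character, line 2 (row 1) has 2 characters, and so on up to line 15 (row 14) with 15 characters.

r0=0: X
r1=1: XX
r2=10: X·X
r3=11: XXXX
r4=100: X···X
r5=101: XX··XX
r6=110: X·X·X·X
r7=111: XXXXXXXX
r8=1000: X·······X
r9=1001: XX······XX
r10=1010: X·X·····X·X
r11=1011: XXXX····XXXX
r12=1100: X···X···X···X
r13=1101: XX··XX··XX··XX
r14=1110: X·X·X·X·X·X·X·X

Answer: X
XX
X·X
XXXX
X···X
XX··XX
X·X·X·X
XXXXXXXX
X·······X
XX······XX
X·X·····X·X
XXXX····XXXX
X···X···X···X
XX··XX··XX··XX
X·X·X·X·X·X·X·X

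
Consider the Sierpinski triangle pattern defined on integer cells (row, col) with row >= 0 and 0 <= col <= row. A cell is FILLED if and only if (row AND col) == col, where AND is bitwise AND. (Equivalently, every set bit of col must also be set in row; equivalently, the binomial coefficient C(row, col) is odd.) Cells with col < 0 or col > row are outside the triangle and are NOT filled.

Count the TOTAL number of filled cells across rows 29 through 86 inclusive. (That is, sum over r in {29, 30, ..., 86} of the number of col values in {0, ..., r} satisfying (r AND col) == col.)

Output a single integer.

Answer: 788

Derivation:
r29=11101 pc4: +16 =16
r30=11110 pc4: +16 =32
r31=11111 pc5: +32 =64
r32=100000 pc1: +2 =66
r33=100001 pc2: +4 =70
r34=100010 pc2: +4 =74
r35=100011 pc3: +8 =82
r36=100100 pc2: +4 =86
r37=100101 pc3: +8 =94
r38=100110 pc3: +8 =102
r39=100111 pc4: +16 =118
r40=101000 pc2: +4 =122
r41=101001 pc3: +8 =130
r42=101010 pc3: +8 =138
r43=101011 pc4: +16 =154
r44=101100 pc3: +8 =162
r45=101101 pc4: +16 =178
r46=101110 pc4: +16 =194
r47=101111 pc5: +32 =226
r48=110000 pc2: +4 =230
r49=110001 pc3: +8 =238
r50=110010 pc3: +8 =246
r51=110011 pc4: +16 =262
r52=110100 pc3: +8 =270
r53=110101 pc4: +16 =286
r54=110110 pc4: +16 =302
r55=110111 pc5: +32 =334
r56=111000 pc3: +8 =342
r57=111001 pc4: +16 =358
r58=111010 pc4: +16 =374
r59=111011 pc5: +32 =406
r60=111100 pc4: +16 =422
r61=111101 pc5: +32 =454
r62=111110 pc5: +32 =486
r63=111111 pc6: +64 =550
r64=1000000 pc1: +2 =552
r65=1000001 pc2: +4 =556
r66=1000010 pc2: +4 =560
r67=1000011 pc3: +8 =568
r68=1000100 pc2: +4 =572
r69=1000101 pc3: +8 =580
r70=1000110 pc3: +8 =588
r71=1000111 pc4: +16 =604
r72=1001000 pc2: +4 =608
r73=1001001 pc3: +8 =616
r74=1001010 pc3: +8 =624
r75=1001011 pc4: +16 =640
r76=1001100 pc3: +8 =648
r77=1001101 pc4: +16 =664
r78=1001110 pc4: +16 =680
r79=1001111 pc5: +32 =712
r80=1010000 pc2: +4 =716
r81=1010001 pc3: +8 =724
r82=1010010 pc3: +8 =732
r83=1010011 pc4: +16 =748
r84=1010100 pc3: +8 =756
r85=1010101 pc4: +16 =772
r86=1010110 pc4: +16 =788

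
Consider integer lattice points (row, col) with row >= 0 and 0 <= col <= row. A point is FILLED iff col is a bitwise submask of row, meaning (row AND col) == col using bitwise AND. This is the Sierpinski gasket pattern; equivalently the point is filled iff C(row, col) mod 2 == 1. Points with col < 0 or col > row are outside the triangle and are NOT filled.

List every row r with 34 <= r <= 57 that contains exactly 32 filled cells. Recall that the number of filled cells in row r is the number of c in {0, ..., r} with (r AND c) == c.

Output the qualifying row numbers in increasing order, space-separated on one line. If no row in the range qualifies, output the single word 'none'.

Answer: 47 55

Derivation:
Row r has 2^popcount(r) filled cells, so we need popcount(r) = log2(32) = 5.
Scan r = 34..57 and keep those with exactly 5 one-bits:
r=34=100010 popcount=2 -> skip
r=35=100011 popcount=3 -> skip
r=36=100100 popcount=2 -> skip
r=37=100101 popcount=3 -> skip
r=38=100110 popcount=3 -> skip
r=39=100111 popcount=4 -> skip
r=40=101000 popcount=2 -> skip
r=41=101001 popcount=3 -> skip
r=42=101010 popcount=3 -> skip
r=43=101011 popcount=4 -> skip
r=44=101100 popcount=3 -> skip
r=45=101101 popcount=4 -> skip
r=46=101110 popcount=4 -> skip
r=47=101111 popcount=5 -> KEEP
r=48=110000 popcount=2 -> skip
r=49=110001 popcount=3 -> skip
r=50=110010 popcount=3 -> skip
r=51=110011 popcount=4 -> skip
r=52=110100 popcount=3 -> skip
r=53=110101 popcount=4 -> skip
r=54=110110 popcount=4 -> skip
r=55=110111 popcount=5 -> KEEP
r=56=111000 popcount=3 -> skip
r=57=111001 popcount=4 -> skip
Kept rows: 47 55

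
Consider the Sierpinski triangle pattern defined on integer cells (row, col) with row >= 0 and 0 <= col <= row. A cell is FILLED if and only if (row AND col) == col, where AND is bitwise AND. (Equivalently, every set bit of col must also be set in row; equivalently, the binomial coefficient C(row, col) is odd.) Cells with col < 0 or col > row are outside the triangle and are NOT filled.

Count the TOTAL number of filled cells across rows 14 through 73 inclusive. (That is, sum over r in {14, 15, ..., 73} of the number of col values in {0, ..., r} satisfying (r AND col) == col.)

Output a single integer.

Answer: 738

Derivation:
r14=1110 pc3: +8 =8
r15=1111 pc4: +16 =24
r16=10000 pc1: +2 =26
r17=10001 pc2: +4 =30
r18=10010 pc2: +4 =34
r19=10011 pc3: +8 =42
r20=10100 pc2: +4 =46
r21=10101 pc3: +8 =54
r22=10110 pc3: +8 =62
r23=10111 pc4: +16 =78
r24=11000 pc2: +4 =82
r25=11001 pc3: +8 =90
r26=11010 pc3: +8 =98
r27=11011 pc4: +16 =114
r28=11100 pc3: +8 =122
r29=11101 pc4: +16 =138
r30=11110 pc4: +16 =154
r31=11111 pc5: +32 =186
r32=100000 pc1: +2 =188
r33=100001 pc2: +4 =192
r34=100010 pc2: +4 =196
r35=100011 pc3: +8 =204
r36=100100 pc2: +4 =208
r37=100101 pc3: +8 =216
r38=100110 pc3: +8 =224
r39=100111 pc4: +16 =240
r40=101000 pc2: +4 =244
r41=101001 pc3: +8 =252
r42=101010 pc3: +8 =260
r43=101011 pc4: +16 =276
r44=101100 pc3: +8 =284
r45=101101 pc4: +16 =300
r46=101110 pc4: +16 =316
r47=101111 pc5: +32 =348
r48=110000 pc2: +4 =352
r49=110001 pc3: +8 =360
r50=110010 pc3: +8 =368
r51=110011 pc4: +16 =384
r52=110100 pc3: +8 =392
r53=110101 pc4: +16 =408
r54=110110 pc4: +16 =424
r55=110111 pc5: +32 =456
r56=111000 pc3: +8 =464
r57=111001 pc4: +16 =480
r58=111010 pc4: +16 =496
r59=111011 pc5: +32 =528
r60=111100 pc4: +16 =544
r61=111101 pc5: +32 =576
r62=111110 pc5: +32 =608
r63=111111 pc6: +64 =672
r64=1000000 pc1: +2 =674
r65=1000001 pc2: +4 =678
r66=1000010 pc2: +4 =682
r67=1000011 pc3: +8 =690
r68=1000100 pc2: +4 =694
r69=1000101 pc3: +8 =702
r70=1000110 pc3: +8 =710
r71=1000111 pc4: +16 =726
r72=1001000 pc2: +4 =730
r73=1001001 pc3: +8 =738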